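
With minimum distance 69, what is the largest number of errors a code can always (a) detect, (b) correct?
(a) Detection requires d_min ≥ e+1, so e ≤ d_min − 1 = 68.
(b) Correction requires d_min ≥ 2t+1, so t ≤ ⌊(d_min − 1)/2⌋ = ⌊68/2⌋ = 34.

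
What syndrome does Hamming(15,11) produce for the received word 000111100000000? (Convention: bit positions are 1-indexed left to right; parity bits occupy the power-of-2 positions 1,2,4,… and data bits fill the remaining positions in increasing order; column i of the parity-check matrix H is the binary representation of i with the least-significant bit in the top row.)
Syndrome s = H · r^T (mod 2), r = 000111100000000:
  s[0] = (101010101010101)·(000111100000000) mod 2 = 0+0+0+0+1+0+1+0+0+0+0+0+0+0+0 mod 2 = 0
  s[1] = (011001100110011)·(000111100000000) mod 2 = 0+0+0+0+0+1+1+0+0+0+0+0+0+0+0 mod 2 = 0
  s[2] = (000111100001111)·(000111100000000) mod 2 = 0+0+0+1+1+1+1+0+0+0+0+0+0+0+0 mod 2 = 0
  s[3] = (000000011111111)·(000111100000000) mod 2 = 0+0+0+0+0+0+0+0+0+0+0+0+0+0+0 mod 2 = 0
Syndrome = 0000
s = 0: no error detected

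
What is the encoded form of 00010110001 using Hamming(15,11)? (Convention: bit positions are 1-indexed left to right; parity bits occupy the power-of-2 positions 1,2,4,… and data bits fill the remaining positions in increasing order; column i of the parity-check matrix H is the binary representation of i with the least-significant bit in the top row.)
Codeword c = d · G (mod 2), d = 00010110001:
  c[0] = d·G[:,0] = (00010110001)·(11011010101) mod 2 = 0+0+0+1+0+0+1+0+0+0+1 mod 2 = 1
  c[1] = d·G[:,1] = (00010110001)·(10110110011) mod 2 = 0+0+0+1+0+1+1+0+0+0+1 mod 2 = 0
  c[2] = d·G[:,2] = (00010110001)·(10000000000) mod 2 = 0+0+0+0+0+0+0+0+0+0+0 mod 2 = 0
  c[3] = d·G[:,3] = (00010110001)·(01110001111) mod 2 = 0+0+0+1+0+0+0+0+0+0+1 mod 2 = 0
  c[4] = d·G[:,4] = (00010110001)·(01000000000) mod 2 = 0+0+0+0+0+0+0+0+0+0+0 mod 2 = 0
  c[5] = d·G[:,5] = (00010110001)·(00100000000) mod 2 = 0+0+0+0+0+0+0+0+0+0+0 mod 2 = 0
  c[6] = d·G[:,6] = (00010110001)·(00010000000) mod 2 = 0+0+0+1+0+0+0+0+0+0+0 mod 2 = 1
  c[7] = d·G[:,7] = (00010110001)·(00001111111) mod 2 = 0+0+0+0+0+1+1+0+0+0+1 mod 2 = 1
  c[8] = d·G[:,8] = (00010110001)·(00001000000) mod 2 = 0+0+0+0+0+0+0+0+0+0+0 mod 2 = 0
  c[9] = d·G[:,9] = (00010110001)·(00000100000) mod 2 = 0+0+0+0+0+1+0+0+0+0+0 mod 2 = 1
  c[10] = d·G[:,10] = (00010110001)·(00000010000) mod 2 = 0+0+0+0+0+0+1+0+0+0+0 mod 2 = 1
  c[11] = d·G[:,11] = (00010110001)·(00000001000) mod 2 = 0+0+0+0+0+0+0+0+0+0+0 mod 2 = 0
  c[12] = d·G[:,12] = (00010110001)·(00000000100) mod 2 = 0+0+0+0+0+0+0+0+0+0+0 mod 2 = 0
  c[13] = d·G[:,13] = (00010110001)·(00000000010) mod 2 = 0+0+0+0+0+0+0+0+0+0+0 mod 2 = 0
  c[14] = d·G[:,14] = (00010110001)·(00000000001) mod 2 = 0+0+0+0+0+0+0+0+0+0+1 mod 2 = 1
Codeword = 100000110110001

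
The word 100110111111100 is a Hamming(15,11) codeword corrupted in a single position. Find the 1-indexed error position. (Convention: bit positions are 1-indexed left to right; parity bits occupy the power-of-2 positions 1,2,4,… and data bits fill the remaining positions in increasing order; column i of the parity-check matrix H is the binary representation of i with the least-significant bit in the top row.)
Syndrome s = H · r^T (mod 2), r = 100110111111100:
  s[0] = (101010101010101)·(100110111111100) mod 2 = 1+0+0+0+1+0+1+0+1+0+1+0+1+0+0 mod 2 = 0
  s[1] = (011001100110011)·(100110111111100) mod 2 = 0+0+0+0+0+0+1+0+0+1+1+0+0+0+0 mod 2 = 1
  s[2] = (000111100001111)·(100110111111100) mod 2 = 0+0+0+1+1+0+1+0+0+0+0+1+1+0+0 mod 2 = 1
  s[3] = (000000011111111)·(100110111111100) mod 2 = 0+0+0+0+0+0+0+1+1+1+1+1+1+0+0 mod 2 = 0
Syndrome = 0110
Column i of H is the binary representation of i, so the syndrome is the binary index of the flipped bit.
Read s = 0110 with s[0] as LSB: 0·2^0 + 1·2^1 + 1·2^2 + 0·2^3 = 6.
Error is at bit position 6.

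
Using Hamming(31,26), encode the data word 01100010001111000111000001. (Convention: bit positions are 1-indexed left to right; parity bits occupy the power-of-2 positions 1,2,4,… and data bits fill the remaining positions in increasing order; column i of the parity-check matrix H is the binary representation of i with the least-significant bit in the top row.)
Codeword c = d · G (mod 2), d = 01100010001111000111000001:
  c[0] = d·G[:,0] = (01100010001111000111000001)·(11011010101101010101010101) mod 2 = 0+1+0+0+0+0+1+0+0+0+1+1+0+1+0+0+0+1+0+1+0+0+0+0+0+1 mod 2 = 0
  c[1] = d·G[:,1] = (01100010001111000111000001)·(10110110011011001100110011) mod 2 = 0+0+1+0+0+0+1+0+0+0+1+0+1+1+0+0+0+1+0+0+0+0+0+0+0+1 mod 2 = 1
  c[2] = d·G[:,2] = (01100010001111000111000001)·(10000000000000000000000000) mod 2 = 0+0+0+0+0+0+0+0+0+0+0+0+0+0+0+0+0+0+0+0+0+0+0+0+0+0 mod 2 = 0
  c[3] = d·G[:,3] = (01100010001111000111000001)·(01110001111000111100001111) mod 2 = 0+1+1+0+0+0+0+0+0+0+1+0+0+0+0+0+0+1+0+0+0+0+0+0+0+1 mod 2 = 1
  c[4] = d·G[:,4] = (01100010001111000111000001)·(01000000000000000000000000) mod 2 = 0+1+0+0+0+0+0+0+0+0+0+0+0+0+0+0+0+0+0+0+0+0+0+0+0+0 mod 2 = 1
  c[5] = d·G[:,5] = (01100010001111000111000001)·(00100000000000000000000000) mod 2 = 0+0+1+0+0+0+0+0+0+0+0+0+0+0+0+0+0+0+0+0+0+0+0+0+0+0 mod 2 = 1
  c[6] = d·G[:,6] = (01100010001111000111000001)·(00010000000000000000000000) mod 2 = 0+0+0+0+0+0+0+0+0+0+0+0+0+0+0+0+0+0+0+0+0+0+0+0+0+0 mod 2 = 0
  c[7] = d·G[:,7] = (01100010001111000111000001)·(00001111111000000011111111) mod 2 = 0+0+0+0+0+0+1+0+0+0+1+0+0+0+0+0+0+0+1+1+0+0+0+0+0+1 mod 2 = 1
  c[8] = d·G[:,8] = (01100010001111000111000001)·(00001000000000000000000000) mod 2 = 0+0+0+0+0+0+0+0+0+0+0+0+0+0+0+0+0+0+0+0+0+0+0+0+0+0 mod 2 = 0
  c[9] = d·G[:,9] = (01100010001111000111000001)·(00000100000000000000000000) mod 2 = 0+0+0+0+0+0+0+0+0+0+0+0+0+0+0+0+0+0+0+0+0+0+0+0+0+0 mod 2 = 0
  c[10] = d·G[:,10] = (01100010001111000111000001)·(00000010000000000000000000) mod 2 = 0+0+0+0+0+0+1+0+0+0+0+0+0+0+0+0+0+0+0+0+0+0+0+0+0+0 mod 2 = 1
  c[11] = d·G[:,11] = (01100010001111000111000001)·(00000001000000000000000000) mod 2 = 0+0+0+0+0+0+0+0+0+0+0+0+0+0+0+0+0+0+0+0+0+0+0+0+0+0 mod 2 = 0
  c[12] = d·G[:,12] = (01100010001111000111000001)·(00000000100000000000000000) mod 2 = 0+0+0+0+0+0+0+0+0+0+0+0+0+0+0+0+0+0+0+0+0+0+0+0+0+0 mod 2 = 0
  c[13] = d·G[:,13] = (01100010001111000111000001)·(00000000010000000000000000) mod 2 = 0+0+0+0+0+0+0+0+0+0+0+0+0+0+0+0+0+0+0+0+0+0+0+0+0+0 mod 2 = 0
  c[14] = d·G[:,14] = (01100010001111000111000001)·(00000000001000000000000000) mod 2 = 0+0+0+0+0+0+0+0+0+0+1+0+0+0+0+0+0+0+0+0+0+0+0+0+0+0 mod 2 = 1
  c[15] = d·G[:,15] = (01100010001111000111000001)·(00000000000111111111111111) mod 2 = 0+0+0+0+0+0+0+0+0+0+0+1+1+1+0+0+0+1+1+1+0+0+0+0+0+1 mod 2 = 1
  c[16] = d·G[:,16] = (01100010001111000111000001)·(00000000000100000000000000) mod 2 = 0+0+0+0+0+0+0+0+0+0+0+1+0+0+0+0+0+0+0+0+0+0+0+0+0+0 mod 2 = 1
  c[17] = d·G[:,17] = (01100010001111000111000001)·(00000000000010000000000000) mod 2 = 0+0+0+0+0+0+0+0+0+0+0+0+1+0+0+0+0+0+0+0+0+0+0+0+0+0 mod 2 = 1
  c[18] = d·G[:,18] = (01100010001111000111000001)·(00000000000001000000000000) mod 2 = 0+0+0+0+0+0+0+0+0+0+0+0+0+1+0+0+0+0+0+0+0+0+0+0+0+0 mod 2 = 1
  c[19] = d·G[:,19] = (01100010001111000111000001)·(00000000000000100000000000) mod 2 = 0+0+0+0+0+0+0+0+0+0+0+0+0+0+0+0+0+0+0+0+0+0+0+0+0+0 mod 2 = 0
  c[20] = d·G[:,20] = (01100010001111000111000001)·(00000000000000010000000000) mod 2 = 0+0+0+0+0+0+0+0+0+0+0+0+0+0+0+0+0+0+0+0+0+0+0+0+0+0 mod 2 = 0
  c[21] = d·G[:,21] = (01100010001111000111000001)·(00000000000000001000000000) mod 2 = 0+0+0+0+0+0+0+0+0+0+0+0+0+0+0+0+0+0+0+0+0+0+0+0+0+0 mod 2 = 0
  c[22] = d·G[:,22] = (01100010001111000111000001)·(00000000000000000100000000) mod 2 = 0+0+0+0+0+0+0+0+0+0+0+0+0+0+0+0+0+1+0+0+0+0+0+0+0+0 mod 2 = 1
  c[23] = d·G[:,23] = (01100010001111000111000001)·(00000000000000000010000000) mod 2 = 0+0+0+0+0+0+0+0+0+0+0+0+0+0+0+0+0+0+1+0+0+0+0+0+0+0 mod 2 = 1
  c[24] = d·G[:,24] = (01100010001111000111000001)·(00000000000000000001000000) mod 2 = 0+0+0+0+0+0+0+0+0+0+0+0+0+0+0+0+0+0+0+1+0+0+0+0+0+0 mod 2 = 1
  c[25] = d·G[:,25] = (01100010001111000111000001)·(00000000000000000000100000) mod 2 = 0+0+0+0+0+0+0+0+0+0+0+0+0+0+0+0+0+0+0+0+0+0+0+0+0+0 mod 2 = 0
  c[26] = d·G[:,26] = (01100010001111000111000001)·(00000000000000000000010000) mod 2 = 0+0+0+0+0+0+0+0+0+0+0+0+0+0+0+0+0+0+0+0+0+0+0+0+0+0 mod 2 = 0
  c[27] = d·G[:,27] = (01100010001111000111000001)·(00000000000000000000001000) mod 2 = 0+0+0+0+0+0+0+0+0+0+0+0+0+0+0+0+0+0+0+0+0+0+0+0+0+0 mod 2 = 0
  c[28] = d·G[:,28] = (01100010001111000111000001)·(00000000000000000000000100) mod 2 = 0+0+0+0+0+0+0+0+0+0+0+0+0+0+0+0+0+0+0+0+0+0+0+0+0+0 mod 2 = 0
  c[29] = d·G[:,29] = (01100010001111000111000001)·(00000000000000000000000010) mod 2 = 0+0+0+0+0+0+0+0+0+0+0+0+0+0+0+0+0+0+0+0+0+0+0+0+0+0 mod 2 = 0
  c[30] = d·G[:,30] = (01100010001111000111000001)·(00000000000000000000000001) mod 2 = 0+0+0+0+0+0+0+0+0+0+0+0+0+0+0+0+0+0+0+0+0+0+0+0+0+1 mod 2 = 1
Codeword = 0101110100100011111000111000001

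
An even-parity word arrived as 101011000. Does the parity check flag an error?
Sum of received bits: 1+0+1+0+1+1+0+0+0 = 4; 4 mod 2 = 0. Result is 0 → no error detected.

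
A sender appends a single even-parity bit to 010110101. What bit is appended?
Sum of data bits: 0+1+0+1+1+0+1+0+1 = 5.
5 mod 2 = 1, so parity bit = 1.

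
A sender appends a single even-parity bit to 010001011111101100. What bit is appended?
Sum of data bits: 0+1+0+0+0+1+0+1+1+1+1+1+1+0+1+1+0+0 = 10.
10 mod 2 = 0, so parity bit = 0.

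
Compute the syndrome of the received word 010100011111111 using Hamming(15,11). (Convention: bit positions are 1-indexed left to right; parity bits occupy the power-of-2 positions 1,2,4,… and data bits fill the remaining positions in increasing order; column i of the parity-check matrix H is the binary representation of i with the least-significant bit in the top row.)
Syndrome s = H · r^T (mod 2), r = 010100011111111:
  s[0] = (101010101010101)·(010100011111111) mod 2 = 0+0+0+0+0+0+0+0+1+0+1+0+1+0+1 mod 2 = 0
  s[1] = (011001100110011)·(010100011111111) mod 2 = 0+1+0+0+0+0+0+0+0+1+1+0+0+1+1 mod 2 = 1
  s[2] = (000111100001111)·(010100011111111) mod 2 = 0+0+0+1+0+0+0+0+0+0+0+1+1+1+1 mod 2 = 1
  s[3] = (000000011111111)·(010100011111111) mod 2 = 0+0+0+0+0+0+0+1+1+1+1+1+1+1+1 mod 2 = 0
Syndrome = 0110
Non-zero syndrome: error at position 6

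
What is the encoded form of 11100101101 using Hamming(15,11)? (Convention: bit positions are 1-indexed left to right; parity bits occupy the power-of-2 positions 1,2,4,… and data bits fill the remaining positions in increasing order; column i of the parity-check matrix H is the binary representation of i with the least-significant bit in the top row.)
Codeword c = d · G (mod 2), d = 11100101101:
  c[0] = d·G[:,0] = (11100101101)·(11011010101) mod 2 = 1+1+0+0+0+0+0+0+1+0+1 mod 2 = 0
  c[1] = d·G[:,1] = (11100101101)·(10110110011) mod 2 = 1+0+1+0+0+1+0+0+0+0+1 mod 2 = 0
  c[2] = d·G[:,2] = (11100101101)·(10000000000) mod 2 = 1+0+0+0+0+0+0+0+0+0+0 mod 2 = 1
  c[3] = d·G[:,3] = (11100101101)·(01110001111) mod 2 = 0+1+1+0+0+0+0+1+1+0+1 mod 2 = 1
  c[4] = d·G[:,4] = (11100101101)·(01000000000) mod 2 = 0+1+0+0+0+0+0+0+0+0+0 mod 2 = 1
  c[5] = d·G[:,5] = (11100101101)·(00100000000) mod 2 = 0+0+1+0+0+0+0+0+0+0+0 mod 2 = 1
  c[6] = d·G[:,6] = (11100101101)·(00010000000) mod 2 = 0+0+0+0+0+0+0+0+0+0+0 mod 2 = 0
  c[7] = d·G[:,7] = (11100101101)·(00001111111) mod 2 = 0+0+0+0+0+1+0+1+1+0+1 mod 2 = 0
  c[8] = d·G[:,8] = (11100101101)·(00001000000) mod 2 = 0+0+0+0+0+0+0+0+0+0+0 mod 2 = 0
  c[9] = d·G[:,9] = (11100101101)·(00000100000) mod 2 = 0+0+0+0+0+1+0+0+0+0+0 mod 2 = 1
  c[10] = d·G[:,10] = (11100101101)·(00000010000) mod 2 = 0+0+0+0+0+0+0+0+0+0+0 mod 2 = 0
  c[11] = d·G[:,11] = (11100101101)·(00000001000) mod 2 = 0+0+0+0+0+0+0+1+0+0+0 mod 2 = 1
  c[12] = d·G[:,12] = (11100101101)·(00000000100) mod 2 = 0+0+0+0+0+0+0+0+1+0+0 mod 2 = 1
  c[13] = d·G[:,13] = (11100101101)·(00000000010) mod 2 = 0+0+0+0+0+0+0+0+0+0+0 mod 2 = 0
  c[14] = d·G[:,14] = (11100101101)·(00000000001) mod 2 = 0+0+0+0+0+0+0+0+0+0+1 mod 2 = 1
Codeword = 001111000101101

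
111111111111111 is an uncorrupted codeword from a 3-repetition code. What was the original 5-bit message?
Split into 3-bit blocks: 111 111 111 111 111
Data = 11111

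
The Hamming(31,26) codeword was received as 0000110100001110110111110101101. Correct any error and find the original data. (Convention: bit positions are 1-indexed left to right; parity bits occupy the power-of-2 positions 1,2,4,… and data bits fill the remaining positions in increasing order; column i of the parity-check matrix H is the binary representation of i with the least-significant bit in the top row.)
Syndrome s = H · r^T (mod 2), r = 0000110100001110110111110101101:
  s[0] = (1010101010101010101010101010101)·(0000110100001110110111110101101) mod 2 = 0+0+0+0+1+0+0+0+0+0+0+0+1+0+1+0+1+0+0+0+1+0+1+0+0+0+0+0+1+0+1 mod 2 = 0
  s[1] = (0110011001100110011001100110011)·(0000110100001110110111110101101) mod 2 = 0+0+0+0+0+1+0+0+0+0+0+0+0+1+1+0+0+1+0+0+0+1+1+0+0+1+0+0+0+0+1 mod 2 = 0
  s[2] = (0001111000011110000111100001111)·(0000110100001110110111110101101) mod 2 = 0+0+0+0+1+1+0+0+0+0+0+0+1+1+1+0+0+0+0+1+1+1+1+0+0+0+0+1+1+0+1 mod 2 = 0
  s[3] = (0000000111111110000000011111111)·(0000110100001110110111110101101) mod 2 = 0+0+0+0+0+0+0+1+0+0+0+0+1+1+1+0+0+0+0+0+0+0+0+1+0+1+0+1+1+0+1 mod 2 = 1
  s[4] = (0000000000000001111111111111111)·(0000110100001110110111110101101) mod 2 = 0+0+0+0+0+0+0+0+0+0+0+0+0+0+0+0+1+1+0+1+1+1+1+1+0+1+0+1+1+0+1 mod 2 = 1
Syndrome = 00011
Column 24 of H equals this syndrome → error at bit 24 (1-indexed).
Flip bit 24: 0000110100001110110111110101101 → 0000110100001110110111100101101
Extract data bits at positions {3,5,6,7,9,10,11,12,13,14,15,17,18,19,20,21,22,23,24,25,26,27,28,29,30,31}: 01100000111110111100101101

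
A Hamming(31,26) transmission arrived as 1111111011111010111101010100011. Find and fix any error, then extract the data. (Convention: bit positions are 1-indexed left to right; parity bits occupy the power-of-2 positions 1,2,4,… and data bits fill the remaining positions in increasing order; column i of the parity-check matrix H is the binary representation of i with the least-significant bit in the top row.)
Syndrome s = H · r^T (mod 2), r = 1111111011111010111101010100011:
  s[0] = (1010101010101010101010101010101)·(1111111011111010111101010100011) mod 2 = 1+0+1+0+1+0+1+0+1+0+1+0+1+0+1+0+1+0+1+0+0+0+0+0+0+0+0+0+0+0+1 mod 2 = 1
  s[1] = (0110011001100110011001100110011)·(1111111011111010111101010100011) mod 2 = 0+1+1+0+0+1+1+0+0+1+1+0+0+0+1+0+0+1+1+0+0+1+0+0+0+1+0+0+0+1+1 mod 2 = 1
  s[2] = (0001111000011110000111100001111)·(1111111011111010111101010100011) mod 2 = 0+0+0+1+1+1+1+0+0+0+0+1+1+0+1+0+0+0+0+1+0+1+0+0+0+0+0+0+0+1+1 mod 2 = 1
  s[3] = (0000000111111110000000011111111)·(1111111011111010111101010100011) mod 2 = 0+0+0+0+0+0+0+0+1+1+1+1+1+0+1+0+0+0+0+0+0+0+0+1+0+1+0+0+0+1+1 mod 2 = 0
  s[4] = (0000000000000001111111111111111)·(1111111011111010111101010100011) mod 2 = 0+0+0+0+0+0+0+0+0+0+0+0+0+0+0+0+1+1+1+1+0+1+0+1+0+1+0+0+0+1+1 mod 2 = 1
Syndrome = 11101
Column 23 of H equals this syndrome → error at bit 23 (1-indexed).
Flip bit 23: 1111111011111010111101010100011 → 1111111011111010111101110100011
Extract data bits at positions {3,5,6,7,9,10,11,12,13,14,15,17,18,19,20,21,22,23,24,25,26,27,28,29,30,31}: 11111111101111101110100011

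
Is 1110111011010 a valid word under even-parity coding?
Sum of all bits: 1+1+1+0+1+1+1+0+1+1+0+1+0 = 9; 9 mod 2 = 1. Result is 1 → parity error detected.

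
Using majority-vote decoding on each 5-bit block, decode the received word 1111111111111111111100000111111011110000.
Split into 5-bit blocks and majority-vote each:
  block 1 = 11111: 5 ones, 0 zeros → 1
  block 2 = 11111: 5 ones, 0 zeros → 1
  block 3 = 11111: 5 ones, 0 zeros → 1
  block 4 = 11111: 5 ones, 0 zeros → 1
  block 5 = 00000: 0 ones, 5 zeros → 0
  block 6 = 11111: 5 ones, 0 zeros → 1
  block 7 = 10111: 4 ones, 1 zeros → 1
  block 8 = 10000: 1 ones, 4 zeros → 0
Decoded = 11110110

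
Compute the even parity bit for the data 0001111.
Sum of data bits: 0+0+0+1+1+1+1 = 4.
4 mod 2 = 0, so parity bit = 0.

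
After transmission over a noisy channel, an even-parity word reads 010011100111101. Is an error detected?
Sum of received bits: 0+1+0+0+1+1+1+0+0+1+1+1+1+0+1 = 9; 9 mod 2 = 1. Result is 1 ≠ 0 → error detected.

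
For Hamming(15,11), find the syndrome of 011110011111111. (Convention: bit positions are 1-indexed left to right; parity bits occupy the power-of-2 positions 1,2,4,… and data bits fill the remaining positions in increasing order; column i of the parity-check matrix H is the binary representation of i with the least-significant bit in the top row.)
Syndrome s = H · r^T (mod 2), r = 011110011111111:
  s[0] = (101010101010101)·(011110011111111) mod 2 = 0+0+1+0+1+0+0+0+1+0+1+0+1+0+1 mod 2 = 0
  s[1] = (011001100110011)·(011110011111111) mod 2 = 0+1+1+0+0+0+0+0+0+1+1+0+0+1+1 mod 2 = 0
  s[2] = (000111100001111)·(011110011111111) mod 2 = 0+0+0+1+1+0+0+0+0+0+0+1+1+1+1 mod 2 = 0
  s[3] = (000000011111111)·(011110011111111) mod 2 = 0+0+0+0+0+0+0+1+1+1+1+1+1+1+1 mod 2 = 0
Syndrome = 0000
s = 0: no error detected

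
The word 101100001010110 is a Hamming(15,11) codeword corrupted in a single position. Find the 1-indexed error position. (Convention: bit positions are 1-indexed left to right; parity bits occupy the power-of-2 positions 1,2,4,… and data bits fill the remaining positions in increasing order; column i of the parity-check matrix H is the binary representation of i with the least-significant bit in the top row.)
Syndrome s = H · r^T (mod 2), r = 101100001010110:
  s[0] = (101010101010101)·(101100001010110) mod 2 = 1+0+1+0+0+0+0+0+1+0+1+0+1+0+0 mod 2 = 1
  s[1] = (011001100110011)·(101100001010110) mod 2 = 0+0+1+0+0+0+0+0+0+0+1+0+0+1+0 mod 2 = 1
  s[2] = (000111100001111)·(101100001010110) mod 2 = 0+0+0+1+0+0+0+0+0+0+0+0+1+1+0 mod 2 = 1
  s[3] = (000000011111111)·(101100001010110) mod 2 = 0+0+0+0+0+0+0+0+1+0+1+0+1+1+0 mod 2 = 0
Syndrome = 1110
Column i of H is the binary representation of i, so the syndrome is the binary index of the flipped bit.
Read s = 1110 with s[0] as LSB: 1·2^0 + 1·2^1 + 1·2^2 + 0·2^3 = 7.
Error is at bit position 7.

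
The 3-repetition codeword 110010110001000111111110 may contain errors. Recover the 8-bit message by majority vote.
Split into 3-bit blocks and majority-vote each:
  block 1 = 110: 2 ones, 1 zeros → 1
  block 2 = 010: 1 ones, 2 zeros → 0
  block 3 = 110: 2 ones, 1 zeros → 1
  block 4 = 001: 1 ones, 2 zeros → 0
  block 5 = 000: 0 ones, 3 zeros → 0
  block 6 = 111: 3 ones, 0 zeros → 1
  block 7 = 111: 3 ones, 0 zeros → 1
  block 8 = 110: 2 ones, 1 zeros → 1
Decoded = 10100111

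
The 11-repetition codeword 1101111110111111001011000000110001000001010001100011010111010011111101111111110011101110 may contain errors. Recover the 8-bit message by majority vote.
Split into 11-bit blocks and majority-vote each:
  block 1 = 11011111101: 9 ones, 2 zeros → 1
  block 2 = 11111001011: 8 ones, 3 zeros → 1
  block 3 = 00000011000: 2 ones, 9 zeros → 0
  block 4 = 10000010100: 3 ones, 8 zeros → 0
  block 5 = 01100011010: 5 ones, 6 zeros → 0
  block 6 = 11101001111: 8 ones, 3 zeros → 1
  block 7 = 11011111111: 10 ones, 1 zeros → 1
  block 8 = 10011101110: 7 ones, 4 zeros → 1
Decoded = 11000111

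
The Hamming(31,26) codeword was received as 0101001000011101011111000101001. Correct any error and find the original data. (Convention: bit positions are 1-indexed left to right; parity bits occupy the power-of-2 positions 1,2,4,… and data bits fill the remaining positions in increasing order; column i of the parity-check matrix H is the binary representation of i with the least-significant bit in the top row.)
Syndrome s = H · r^T (mod 2), r = 0101001000011101011111000101001:
  s[0] = (1010101010101010101010101010101)·(0101001000011101011111000101001) mod 2 = 0+0+0+0+0+0+1+0+0+0+0+0+1+0+0+0+0+0+1+0+1+0+0+0+0+0+0+0+0+0+1 mod 2 = 1
  s[1] = (0110011001100110011001100110011)·(0101001000011101011111000101001) mod 2 = 0+1+0+0+0+0+1+0+0+0+0+0+0+1+0+0+0+1+1+0+0+1+0+0+0+1+0+0+0+0+1 mod 2 = 0
  s[2] = (0001111000011110000111100001111)·(0101001000011101011111000101001) mod 2 = 0+0+0+1+0+0+1+0+0+0+0+1+1+1+0+0+0+0+0+1+1+1+0+0+0+0+0+1+0+0+1 mod 2 = 0
  s[3] = (0000000111111110000000011111111)·(0101001000011101011111000101001) mod 2 = 0+0+0+0+0+0+0+0+0+0+0+1+1+1+0+0+0+0+0+0+0+0+0+0+0+1+0+1+0+0+1 mod 2 = 0
  s[4] = (0000000000000001111111111111111)·(0101001000011101011111000101001) mod 2 = 0+0+0+0+0+0+0+0+0+0+0+0+0+0+0+1+0+1+1+1+1+1+0+0+0+1+0+1+0+0+1 mod 2 = 1
Syndrome = 10001
Column 17 of H equals this syndrome → error at bit 17 (1-indexed).
Flip bit 17: 0101001000011101011111000101001 → 0101001000011101111111000101001
Extract data bits at positions {3,5,6,7,9,10,11,12,13,14,15,17,18,19,20,21,22,23,24,25,26,27,28,29,30,31}: 00010001110111111000101001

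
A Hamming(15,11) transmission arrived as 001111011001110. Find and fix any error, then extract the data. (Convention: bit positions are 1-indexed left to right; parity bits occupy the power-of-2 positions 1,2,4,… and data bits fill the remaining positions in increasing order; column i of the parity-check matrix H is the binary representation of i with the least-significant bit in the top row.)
Syndrome s = H · r^T (mod 2), r = 001111011001110:
  s[0] = (101010101010101)·(001111011001110) mod 2 = 0+0+1+0+1+0+0+0+1+0+0+0+1+0+0 mod 2 = 0
  s[1] = (011001100110011)·(001111011001110) mod 2 = 0+0+1+0+0+1+0+0+0+0+0+0+0+1+0 mod 2 = 1
  s[2] = (000111100001111)·(001111011001110) mod 2 = 0+0+0+1+1+1+0+0+0+0+0+1+1+1+0 mod 2 = 0
  s[3] = (000000011111111)·(001111011001110) mod 2 = 0+0+0+0+0+0+0+1+1+0+0+1+1+1+0 mod 2 = 1
Syndrome = 0101
Column 10 of H equals this syndrome → error at bit 10 (1-indexed).
Flip bit 10: 001111011001110 → 001111011101110
Extract data bits at positions {3,5,6,7,9,10,11,12,13,14,15}: 11101101110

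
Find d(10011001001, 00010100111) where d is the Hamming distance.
XOR = 10001101110, count of 1s = 6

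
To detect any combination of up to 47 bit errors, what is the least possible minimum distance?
Detecting e errors requires d_min ≥ e + 1 = 47 + 1 = 48.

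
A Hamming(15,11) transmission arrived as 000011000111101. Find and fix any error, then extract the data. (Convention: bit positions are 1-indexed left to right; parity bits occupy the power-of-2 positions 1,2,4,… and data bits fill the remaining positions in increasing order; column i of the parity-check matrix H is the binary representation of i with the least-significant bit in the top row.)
Syndrome s = H · r^T (mod 2), r = 000011000111101:
  s[0] = (101010101010101)·(000011000111101) mod 2 = 0+0+0+0+1+0+0+0+0+0+1+0+1+0+1 mod 2 = 0
  s[1] = (011001100110011)·(000011000111101) mod 2 = 0+0+0+0+0+1+0+0+0+1+1+0+0+0+1 mod 2 = 0
  s[2] = (000111100001111)·(000011000111101) mod 2 = 0+0+0+0+1+1+0+0+0+0+0+1+1+0+1 mod 2 = 1
  s[3] = (000000011111111)·(000011000111101) mod 2 = 0+0+0+0+0+0+0+0+0+1+1+1+1+0+1 mod 2 = 1
Syndrome = 0011
Column 12 of H equals this syndrome → error at bit 12 (1-indexed).
Flip bit 12: 000011000111101 → 000011000110101
Extract data bits at positions {3,5,6,7,9,10,11,12,13,14,15}: 01100110101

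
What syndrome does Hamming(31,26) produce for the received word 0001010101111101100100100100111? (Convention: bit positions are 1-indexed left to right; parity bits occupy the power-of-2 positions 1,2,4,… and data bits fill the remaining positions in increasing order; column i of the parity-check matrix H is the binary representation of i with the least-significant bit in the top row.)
Syndrome s = H · r^T (mod 2), r = 0001010101111101100100100100111:
  s[0] = (1010101010101010101010101010101)·(0001010101111101100100100100111) mod 2 = 0+0+0+0+0+0+0+0+0+0+1+0+1+0+0+0+1+0+0+0+0+0+1+0+0+0+0+0+1+0+1 mod 2 = 0
  s[1] = (0110011001100110011001100110011)·(0001010101111101100100100100111) mod 2 = 0+0+0+0+0+1+0+0+0+1+1+0+0+1+0+0+0+0+0+0+0+0+1+0+0+1+0+0+0+1+1 mod 2 = 0
  s[2] = (0001111000011110000111100001111)·(0001010101111101100100100100111) mod 2 = 0+0+0+1+0+1+0+0+0+0+0+1+1+1+0+0+0+0+0+1+0+0+1+0+0+0+0+0+1+1+1 mod 2 = 0
  s[3] = (0000000111111110000000011111111)·(0001010101111101100100100100111) mod 2 = 0+0+0+0+0+0+0+1+0+1+1+1+1+1+0+0+0+0+0+0+0+0+0+0+0+1+0+0+1+1+1 mod 2 = 0
  s[4] = (0000000000000001111111111111111)·(0001010101111101100100100100111) mod 2 = 0+0+0+0+0+0+0+0+0+0+0+0+0+0+0+1+1+0+0+1+0+0+1+0+0+1+0+0+1+1+1 mod 2 = 0
Syndrome = 00000
s = 0: no error detected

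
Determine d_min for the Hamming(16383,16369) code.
d_min = 3 (every single-error-correcting Hamming code has d_min = 3).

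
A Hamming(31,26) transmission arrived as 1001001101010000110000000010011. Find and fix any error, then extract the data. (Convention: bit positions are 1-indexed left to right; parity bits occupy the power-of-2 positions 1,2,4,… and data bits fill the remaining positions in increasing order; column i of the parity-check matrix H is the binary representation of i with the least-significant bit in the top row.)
Syndrome s = H · r^T (mod 2), r = 1001001101010000110000000010011:
  s[0] = (1010101010101010101010101010101)·(1001001101010000110000000010011) mod 2 = 1+0+0+0+0+0+1+0+0+0+0+0+0+0+0+0+1+0+0+0+0+0+0+0+0+0+1+0+0+0+1 mod 2 = 1
  s[1] = (0110011001100110011001100110011)·(1001001101010000110000000010011) mod 2 = 0+0+0+0+0+0+1+0+0+1+0+0+0+0+0+0+0+1+0+0+0+0+0+0+0+0+1+0+0+1+1 mod 2 = 0
  s[2] = (0001111000011110000111100001111)·(1001001101010000110000000010011) mod 2 = 0+0+0+1+0+0+1+0+0+0+0+1+0+0+0+0+0+0+0+0+0+0+0+0+0+0+0+0+0+1+1 mod 2 = 1
  s[3] = (0000000111111110000000011111111)·(1001001101010000110000000010011) mod 2 = 0+0+0+0+0+0+0+1+0+1+0+1+0+0+0+0+0+0+0+0+0+0+0+0+0+0+1+0+0+1+1 mod 2 = 0
  s[4] = (0000000000000001111111111111111)·(1001001101010000110000000010011) mod 2 = 0+0+0+0+0+0+0+0+0+0+0+0+0+0+0+0+1+1+0+0+0+0+0+0+0+0+1+0+0+1+1 mod 2 = 1
Syndrome = 10101
Column 21 of H equals this syndrome → error at bit 21 (1-indexed).
Flip bit 21: 1001001101010000110000000010011 → 1001001101010000110010000010011
Extract data bits at positions {3,5,6,7,9,10,11,12,13,14,15,17,18,19,20,21,22,23,24,25,26,27,28,29,30,31}: 00010101000110010000010011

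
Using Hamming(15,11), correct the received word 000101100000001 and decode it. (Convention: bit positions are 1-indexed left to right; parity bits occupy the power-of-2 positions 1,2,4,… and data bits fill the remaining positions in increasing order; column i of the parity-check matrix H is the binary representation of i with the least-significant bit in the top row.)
Syndrome s = H · r^T (mod 2), r = 000101100000001:
  s[0] = (101010101010101)·(000101100000001) mod 2 = 0+0+0+0+0+0+1+0+0+0+0+0+0+0+1 mod 2 = 0
  s[1] = (011001100110011)·(000101100000001) mod 2 = 0+0+0+0+0+1+1+0+0+0+0+0+0+0+1 mod 2 = 1
  s[2] = (000111100001111)·(000101100000001) mod 2 = 0+0+0+1+0+1+1+0+0+0+0+0+0+0+1 mod 2 = 0
  s[3] = (000000011111111)·(000101100000001) mod 2 = 0+0+0+0+0+0+0+0+0+0+0+0+0+0+1 mod 2 = 1
Syndrome = 0101
Column 10 of H equals this syndrome → error at bit 10 (1-indexed).
Flip bit 10: 000101100000001 → 000101100100001
Extract data bits at positions {3,5,6,7,9,10,11,12,13,14,15}: 00110100001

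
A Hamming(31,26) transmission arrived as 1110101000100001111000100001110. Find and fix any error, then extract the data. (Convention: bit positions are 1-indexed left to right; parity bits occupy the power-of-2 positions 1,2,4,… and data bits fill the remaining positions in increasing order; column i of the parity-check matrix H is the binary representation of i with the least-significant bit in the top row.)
Syndrome s = H · r^T (mod 2), r = 1110101000100001111000100001110:
  s[0] = (1010101010101010101010101010101)·(1110101000100001111000100001110) mod 2 = 1+0+1+0+1+0+1+0+0+0+1+0+0+0+0+0+1+0+1+0+0+0+1+0+0+0+0+0+1+0+0 mod 2 = 1
  s[1] = (0110011001100110011001100110011)·(1110101000100001111000100001110) mod 2 = 0+1+1+0+0+0+1+0+0+0+1+0+0+0+0+0+0+1+1+0+0+0+1+0+0+0+0+0+0+1+0 mod 2 = 0
  s[2] = (0001111000011110000111100001111)·(1110101000100001111000100001110) mod 2 = 0+0+0+0+1+0+1+0+0+0+0+0+0+0+0+0+0+0+0+0+0+0+1+0+0+0+0+1+1+1+0 mod 2 = 0
  s[3] = (0000000111111110000000011111111)·(1110101000100001111000100001110) mod 2 = 0+0+0+0+0+0+0+0+0+0+1+0+0+0+0+0+0+0+0+0+0+0+0+0+0+0+0+1+1+1+0 mod 2 = 0
  s[4] = (0000000000000001111111111111111)·(1110101000100001111000100001110) mod 2 = 0+0+0+0+0+0+0+0+0+0+0+0+0+0+0+1+1+1+1+0+0+0+1+0+0+0+0+1+1+1+0 mod 2 = 0
Syndrome = 10000
Column 1 of H equals this syndrome → error at bit 1 (1-indexed).
Flip bit 1: 1110101000100001111000100001110 → 0110101000100001111000100001110
Extract data bits at positions {3,5,6,7,9,10,11,12,13,14,15,17,18,19,20,21,22,23,24,25,26,27,28,29,30,31}: 11010010000111000100001110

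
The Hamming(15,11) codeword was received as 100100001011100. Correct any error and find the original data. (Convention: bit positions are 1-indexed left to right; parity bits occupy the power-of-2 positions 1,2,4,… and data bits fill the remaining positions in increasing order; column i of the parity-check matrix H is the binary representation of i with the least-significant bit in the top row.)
Syndrome s = H · r^T (mod 2), r = 100100001011100:
  s[0] = (101010101010101)·(100100001011100) mod 2 = 1+0+0+0+0+0+0+0+1+0+1+0+1+0+0 mod 2 = 0
  s[1] = (011001100110011)·(100100001011100) mod 2 = 0+0+0+0+0+0+0+0+0+0+1+0+0+0+0 mod 2 = 1
  s[2] = (000111100001111)·(100100001011100) mod 2 = 0+0+0+1+0+0+0+0+0+0+0+1+1+0+0 mod 2 = 1
  s[3] = (000000011111111)·(100100001011100) mod 2 = 0+0+0+0+0+0+0+0+1+0+1+1+1+0+0 mod 2 = 0
Syndrome = 0110
Column 6 of H equals this syndrome → error at bit 6 (1-indexed).
Flip bit 6: 100100001011100 → 100101001011100
Extract data bits at positions {3,5,6,7,9,10,11,12,13,14,15}: 00101011100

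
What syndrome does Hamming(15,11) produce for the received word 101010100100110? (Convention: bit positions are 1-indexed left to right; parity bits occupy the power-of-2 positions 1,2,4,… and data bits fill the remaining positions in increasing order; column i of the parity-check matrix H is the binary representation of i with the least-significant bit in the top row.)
Syndrome s = H · r^T (mod 2), r = 101010100100110:
  s[0] = (101010101010101)·(101010100100110) mod 2 = 1+0+1+0+1+0+1+0+0+0+0+0+1+0+0 mod 2 = 1
  s[1] = (011001100110011)·(101010100100110) mod 2 = 0+0+1+0+0+0+1+0+0+1+0+0+0+1+0 mod 2 = 0
  s[2] = (000111100001111)·(101010100100110) mod 2 = 0+0+0+0+1+0+1+0+0+0+0+0+1+1+0 mod 2 = 0
  s[3] = (000000011111111)·(101010100100110) mod 2 = 0+0+0+0+0+0+0+0+0+1+0+0+1+1+0 mod 2 = 1
Syndrome = 1001
Non-zero syndrome: error at position 9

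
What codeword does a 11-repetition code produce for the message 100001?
Repeat each bit 11× and concatenate:
1→11111111111  0→00000000000  0→00000000000  0→00000000000  0→00000000000  1→11111111111
Codeword = 111111111110000000000000000000000000000000000000000000011111111111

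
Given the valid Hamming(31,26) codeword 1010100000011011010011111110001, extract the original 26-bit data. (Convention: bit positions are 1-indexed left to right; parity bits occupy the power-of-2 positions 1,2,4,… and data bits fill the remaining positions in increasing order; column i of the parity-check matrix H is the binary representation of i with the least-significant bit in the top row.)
Parity bits occupy power-of-2 positions; data bits are at positions {3,5,6,7,9,10,11,12,13,14,15,17,18,19,20,21,22,23,24,25,26,27,28,29,30,31} (1-indexed).
Extract: c[3]=1 c[5]=1 c[6]=0 c[7]=0 c[9]=0 c[10]=0 c[11]=0 c[12]=1 c[13]=1 c[14]=0 c[15]=1 c[17]=0 c[18]=1 c[19]=0 c[20]=0 c[21]=1 c[22]=1 c[23]=1 c[24]=1 c[25]=1 c[26]=1 c[27]=1 c[28]=0 c[29]=0 c[30]=0 c[31]=1
Data = 11000001101010011111110001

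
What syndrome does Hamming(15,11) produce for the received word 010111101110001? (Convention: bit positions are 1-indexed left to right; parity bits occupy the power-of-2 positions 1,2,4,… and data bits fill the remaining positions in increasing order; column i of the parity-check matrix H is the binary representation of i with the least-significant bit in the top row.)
Syndrome s = H · r^T (mod 2), r = 010111101110001:
  s[0] = (101010101010101)·(010111101110001) mod 2 = 0+0+0+0+1+0+1+0+1+0+1+0+0+0+1 mod 2 = 1
  s[1] = (011001100110011)·(010111101110001) mod 2 = 0+1+0+0+0+1+1+0+0+1+1+0+0+0+1 mod 2 = 0
  s[2] = (000111100001111)·(010111101110001) mod 2 = 0+0+0+1+1+1+1+0+0+0+0+0+0+0+1 mod 2 = 1
  s[3] = (000000011111111)·(010111101110001) mod 2 = 0+0+0+0+0+0+0+0+1+1+1+0+0+0+1 mod 2 = 0
Syndrome = 1010
Non-zero syndrome: error at position 5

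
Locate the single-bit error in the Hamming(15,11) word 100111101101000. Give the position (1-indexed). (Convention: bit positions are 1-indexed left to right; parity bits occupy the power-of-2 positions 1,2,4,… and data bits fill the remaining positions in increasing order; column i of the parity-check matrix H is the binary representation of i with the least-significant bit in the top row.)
Syndrome s = H · r^T (mod 2), r = 100111101101000:
  s[0] = (101010101010101)·(100111101101000) mod 2 = 1+0+0+0+1+0+1+0+1+0+0+0+0+0+0 mod 2 = 0
  s[1] = (011001100110011)·(100111101101000) mod 2 = 0+0+0+0+0+1+1+0+0+1+0+0+0+0+0 mod 2 = 1
  s[2] = (000111100001111)·(100111101101000) mod 2 = 0+0+0+1+1+1+1+0+0+0+0+1+0+0+0 mod 2 = 1
  s[3] = (000000011111111)·(100111101101000) mod 2 = 0+0+0+0+0+0+0+0+1+1+0+1+0+0+0 mod 2 = 1
Syndrome = 0111
Column i of H is the binary representation of i, so the syndrome is the binary index of the flipped bit.
Read s = 0111 with s[0] as LSB: 0·2^0 + 1·2^1 + 1·2^2 + 1·2^3 = 14.
Error is at bit position 14.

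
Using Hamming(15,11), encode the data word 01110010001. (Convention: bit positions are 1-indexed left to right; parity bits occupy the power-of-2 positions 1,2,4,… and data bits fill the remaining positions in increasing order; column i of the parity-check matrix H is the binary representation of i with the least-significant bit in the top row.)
Codeword c = d · G (mod 2), d = 01110010001:
  c[0] = d·G[:,0] = (01110010001)·(11011010101) mod 2 = 0+1+0+1+0+0+1+0+0+0+1 mod 2 = 0
  c[1] = d·G[:,1] = (01110010001)·(10110110011) mod 2 = 0+0+1+1+0+0+1+0+0+0+1 mod 2 = 0
  c[2] = d·G[:,2] = (01110010001)·(10000000000) mod 2 = 0+0+0+0+0+0+0+0+0+0+0 mod 2 = 0
  c[3] = d·G[:,3] = (01110010001)·(01110001111) mod 2 = 0+1+1+1+0+0+0+0+0+0+1 mod 2 = 0
  c[4] = d·G[:,4] = (01110010001)·(01000000000) mod 2 = 0+1+0+0+0+0+0+0+0+0+0 mod 2 = 1
  c[5] = d·G[:,5] = (01110010001)·(00100000000) mod 2 = 0+0+1+0+0+0+0+0+0+0+0 mod 2 = 1
  c[6] = d·G[:,6] = (01110010001)·(00010000000) mod 2 = 0+0+0+1+0+0+0+0+0+0+0 mod 2 = 1
  c[7] = d·G[:,7] = (01110010001)·(00001111111) mod 2 = 0+0+0+0+0+0+1+0+0+0+1 mod 2 = 0
  c[8] = d·G[:,8] = (01110010001)·(00001000000) mod 2 = 0+0+0+0+0+0+0+0+0+0+0 mod 2 = 0
  c[9] = d·G[:,9] = (01110010001)·(00000100000) mod 2 = 0+0+0+0+0+0+0+0+0+0+0 mod 2 = 0
  c[10] = d·G[:,10] = (01110010001)·(00000010000) mod 2 = 0+0+0+0+0+0+1+0+0+0+0 mod 2 = 1
  c[11] = d·G[:,11] = (01110010001)·(00000001000) mod 2 = 0+0+0+0+0+0+0+0+0+0+0 mod 2 = 0
  c[12] = d·G[:,12] = (01110010001)·(00000000100) mod 2 = 0+0+0+0+0+0+0+0+0+0+0 mod 2 = 0
  c[13] = d·G[:,13] = (01110010001)·(00000000010) mod 2 = 0+0+0+0+0+0+0+0+0+0+0 mod 2 = 0
  c[14] = d·G[:,14] = (01110010001)·(00000000001) mod 2 = 0+0+0+0+0+0+0+0+0+0+1 mod 2 = 1
Codeword = 000011100010001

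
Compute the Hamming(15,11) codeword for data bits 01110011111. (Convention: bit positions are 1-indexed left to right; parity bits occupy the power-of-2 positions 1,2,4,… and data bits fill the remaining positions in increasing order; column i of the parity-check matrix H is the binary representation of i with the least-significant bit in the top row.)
Codeword c = d · G (mod 2), d = 01110011111:
  c[0] = d·G[:,0] = (01110011111)·(11011010101) mod 2 = 0+1+0+1+0+0+1+0+1+0+1 mod 2 = 1
  c[1] = d·G[:,1] = (01110011111)·(10110110011) mod 2 = 0+0+1+1+0+0+1+0+0+1+1 mod 2 = 1
  c[2] = d·G[:,2] = (01110011111)·(10000000000) mod 2 = 0+0+0+0+0+0+0+0+0+0+0 mod 2 = 0
  c[3] = d·G[:,3] = (01110011111)·(01110001111) mod 2 = 0+1+1+1+0+0+0+1+1+1+1 mod 2 = 1
  c[4] = d·G[:,4] = (01110011111)·(01000000000) mod 2 = 0+1+0+0+0+0+0+0+0+0+0 mod 2 = 1
  c[5] = d·G[:,5] = (01110011111)·(00100000000) mod 2 = 0+0+1+0+0+0+0+0+0+0+0 mod 2 = 1
  c[6] = d·G[:,6] = (01110011111)·(00010000000) mod 2 = 0+0+0+1+0+0+0+0+0+0+0 mod 2 = 1
  c[7] = d·G[:,7] = (01110011111)·(00001111111) mod 2 = 0+0+0+0+0+0+1+1+1+1+1 mod 2 = 1
  c[8] = d·G[:,8] = (01110011111)·(00001000000) mod 2 = 0+0+0+0+0+0+0+0+0+0+0 mod 2 = 0
  c[9] = d·G[:,9] = (01110011111)·(00000100000) mod 2 = 0+0+0+0+0+0+0+0+0+0+0 mod 2 = 0
  c[10] = d·G[:,10] = (01110011111)·(00000010000) mod 2 = 0+0+0+0+0+0+1+0+0+0+0 mod 2 = 1
  c[11] = d·G[:,11] = (01110011111)·(00000001000) mod 2 = 0+0+0+0+0+0+0+1+0+0+0 mod 2 = 1
  c[12] = d·G[:,12] = (01110011111)·(00000000100) mod 2 = 0+0+0+0+0+0+0+0+1+0+0 mod 2 = 1
  c[13] = d·G[:,13] = (01110011111)·(00000000010) mod 2 = 0+0+0+0+0+0+0+0+0+1+0 mod 2 = 1
  c[14] = d·G[:,14] = (01110011111)·(00000000001) mod 2 = 0+0+0+0+0+0+0+0+0+0+1 mod 2 = 1
Codeword = 110111110011111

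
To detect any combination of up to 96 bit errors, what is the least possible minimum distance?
Detecting e errors requires d_min ≥ e + 1 = 96 + 1 = 97.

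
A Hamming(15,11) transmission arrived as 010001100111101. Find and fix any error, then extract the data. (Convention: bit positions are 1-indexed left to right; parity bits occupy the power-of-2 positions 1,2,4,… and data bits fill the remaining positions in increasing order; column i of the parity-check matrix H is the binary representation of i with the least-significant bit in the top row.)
Syndrome s = H · r^T (mod 2), r = 010001100111101:
  s[0] = (101010101010101)·(010001100111101) mod 2 = 0+0+0+0+0+0+1+0+0+0+1+0+1+0+1 mod 2 = 0
  s[1] = (011001100110011)·(010001100111101) mod 2 = 0+1+0+0+0+1+1+0+0+1+1+0+0+0+1 mod 2 = 0
  s[2] = (000111100001111)·(010001100111101) mod 2 = 0+0+0+0+0+1+1+0+0+0+0+1+1+0+1 mod 2 = 1
  s[3] = (000000011111111)·(010001100111101) mod 2 = 0+0+0+0+0+0+0+0+0+1+1+1+1+0+1 mod 2 = 1
Syndrome = 0011
Column 12 of H equals this syndrome → error at bit 12 (1-indexed).
Flip bit 12: 010001100111101 → 010001100110101
Extract data bits at positions {3,5,6,7,9,10,11,12,13,14,15}: 00110110101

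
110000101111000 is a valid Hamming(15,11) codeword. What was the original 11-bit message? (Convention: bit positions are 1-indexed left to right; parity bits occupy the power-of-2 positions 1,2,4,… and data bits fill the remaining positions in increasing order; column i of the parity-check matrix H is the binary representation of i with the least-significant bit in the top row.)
Parity bits occupy power-of-2 positions; data bits are at positions {3,5,6,7,9,10,11,12,13,14,15} (1-indexed).
Extract: c[3]=0 c[5]=0 c[6]=0 c[7]=1 c[9]=1 c[10]=1 c[11]=1 c[12]=1 c[13]=0 c[14]=0 c[15]=0
Data = 00011111000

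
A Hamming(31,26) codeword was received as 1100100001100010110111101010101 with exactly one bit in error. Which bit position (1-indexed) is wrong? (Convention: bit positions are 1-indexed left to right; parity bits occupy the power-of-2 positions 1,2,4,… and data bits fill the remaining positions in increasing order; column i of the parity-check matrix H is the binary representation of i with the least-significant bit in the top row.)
Syndrome s = H · r^T (mod 2), r = 1100100001100010110111101010101:
  s[0] = (1010101010101010101010101010101)·(1100100001100010110111101010101) mod 2 = 1+0+0+0+1+0+0+0+0+0+1+0+0+0+1+0+1+0+0+0+1+0+1+0+1+0+1+0+1+0+1 mod 2 = 1
  s[1] = (0110011001100110011001100110011)·(1100100001100010110111101010101) mod 2 = 0+1+0+0+0+0+0+0+0+1+1+0+0+0+1+0+0+1+0+0+0+1+1+0+0+0+1+0+0+0+1 mod 2 = 1
  s[2] = (0001111000011110000111100001111)·(1100100001100010110111101010101) mod 2 = 0+0+0+0+1+0+0+0+0+0+0+0+0+0+1+0+0+0+0+1+1+1+1+0+0+0+0+0+1+0+1 mod 2 = 0
  s[3] = (0000000111111110000000011111111)·(1100100001100010110111101010101) mod 2 = 0+0+0+0+0+0+0+0+0+1+1+0+0+0+1+0+0+0+0+0+0+0+0+0+1+0+1+0+1+0+1 mod 2 = 1
  s[4] = (0000000000000001111111111111111)·(1100100001100010110111101010101) mod 2 = 0+0+0+0+0+0+0+0+0+0+0+0+0+0+0+0+1+1+0+1+1+1+1+0+1+0+1+0+1+0+1 mod 2 = 0
Syndrome = 11010
Column i of H is the binary representation of i, so the syndrome is the binary index of the flipped bit.
Read s = 11010 with s[0] as LSB: 1·2^0 + 1·2^1 + 0·2^2 + 1·2^3 + 0·2^4 = 11.
Error is at bit position 11.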